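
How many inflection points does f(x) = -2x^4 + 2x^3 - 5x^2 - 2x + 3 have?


Inflection points occur where f''(x) = 0 and concavity changes.
f(x) = -2x^4 + 2x^3 - 5x^2 - 2x + 3
f'(x) = -8x^3 + 6x^2 - 10x - 2
f''(x) = -24x^2 + 12x - 10
This is a quadratic in x. Use the discriminant to count real roots.
Discriminant = (12)^2 - 4 * (-24) * (-10)
= 144 - 960
= -816
Since discriminant < 0, f''(x) = 0 has no real solutions.
Number of inflection points: 0

0


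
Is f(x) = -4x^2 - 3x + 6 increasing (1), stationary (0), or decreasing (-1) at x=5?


Compute f'(x) to determine behavior:
f'(x) = -8x - 3
f'(5) = -8 * 5 - 3
= -40 - 3
= -43
Since f'(5) < 0, the function is decreasing (-1)

-1


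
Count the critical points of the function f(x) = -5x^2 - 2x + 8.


Find where f'(x) = 0:
f'(x) = -10x - 2
Set f'(x) = 0:
-10x - 2 = 0
x = 2 / (-10) = -1/5
This is a linear equation in x, so there is exactly one solution.
Number of critical points: 1

1


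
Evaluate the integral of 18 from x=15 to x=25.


The integral of a constant k over [a, b] equals k * (b - a).
integral from 15 to 25 of 18 dx
= 18 * (25 - 15)
= 18 * 10
= 180

180


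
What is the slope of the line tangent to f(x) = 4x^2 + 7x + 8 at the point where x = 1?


The slope of the tangent line equals f'(x) at the point.
f(x) = 4x^2 + 7x + 8
f'(x) = 8x + 7
At x = 1:
f'(1) = 8 * 1 + 7
= 8 + 7
= 15

15


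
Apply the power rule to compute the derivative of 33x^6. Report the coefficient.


We apply the power rule: d/dx [ax^n] = a*n * x^(n-1)
d/dx [33x^6]
= 33 * 6 * x^(6-1)
= 198x^5
The coefficient is 198

198


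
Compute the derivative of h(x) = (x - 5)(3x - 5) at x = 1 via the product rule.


Let u(x) = x - 5 and v(x) = 3x - 5
u'(x) = 1
v'(x) = 3
Product rule: h'(x) = u'(x)*v(x) + u(x)*v'(x)
= 1 * (3x - 5) + (x - 5) * 3
At x = 1:
u(1) = 1 * 1 - 5 = -4
v(1) = 3 * 1 - 5 = -2
h'(1) = 1 * (-2) + (-4) * 3
= -2 - 12
= -14

-14


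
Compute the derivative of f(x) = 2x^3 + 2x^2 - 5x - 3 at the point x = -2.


Differentiate f(x) = 2x^3 + 2x^2 - 5x - 3 term by term:
f'(x) = 6x^2 + 4x - 5
Substitute x = -2:
f'(-2) = 6 * (-2)^2 + 4 * (-2) - 5
= 24 - 8 - 5
= 11

11


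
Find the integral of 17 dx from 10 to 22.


The integral of a constant k over [a, b] equals k * (b - a).
integral from 10 to 22 of 17 dx
= 17 * (22 - 10)
= 17 * 12
= 204

204


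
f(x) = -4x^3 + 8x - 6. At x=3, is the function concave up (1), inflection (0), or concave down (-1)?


Concavity is determined by the sign of f''(x).
f(x) = -4x^3 + 8x - 6
f'(x) = -12x^2 + 8
f''(x) = -24x
f''(3) = -24 * 3 + 0
= -72 + 0
= -72
Since f''(3) < 0, the function is concave down (-1)

-1


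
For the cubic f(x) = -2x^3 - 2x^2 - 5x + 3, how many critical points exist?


Find where f'(x) = 0:
f(x) = -2x^3 - 2x^2 - 5x + 3
f'(x) = -6x^2 - 4x - 5
This is a quadratic in x. Use the discriminant to count real roots.
Discriminant = (-4)^2 - 4 * (-6) * (-5)
= 16 - 120
= -104
Since discriminant < 0, f'(x) = 0 has no real solutions.
Number of critical points: 0

0


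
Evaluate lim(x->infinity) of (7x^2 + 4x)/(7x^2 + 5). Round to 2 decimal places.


For limits at infinity with equal-degree polynomials,
we compare leading coefficients.
Numerator leading term: 7x^2
Denominator leading term: 7x^2
Divide both by x^2:
lim = (7 + 4/x) / (7 + 5/x^2)
As x -> infinity, the 1/x and 1/x^2 terms vanish:
= 7/7 = 1 = 1.00

1.00


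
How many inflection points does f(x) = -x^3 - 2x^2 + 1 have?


Inflection points occur where f''(x) = 0 and concavity changes.
f(x) = -x^3 - 2x^2 + 1
f'(x) = -3x^2 - 4x
f''(x) = -6x - 4
Set f''(x) = 0:
-6x - 4 = 0
x = 4 / (-6) = -2/3
Since f''(x) is linear (degree 1), it changes sign at this point.
Therefore there is exactly 1 inflection point.

1


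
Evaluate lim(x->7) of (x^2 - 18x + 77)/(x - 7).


Direct substitution gives 0/0, so we factor the numerator.
Factor: (x^2 - 18x + 77) = (x - 7)(x - 11)
Cancel the common factor (x - 7):
(x^2 - 18x + 77)/(x - 7) = (x - 11)
Now substitute x = 7:
= (7) - (11) = -4

-4


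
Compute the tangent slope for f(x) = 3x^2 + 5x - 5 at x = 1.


The slope of the tangent line equals f'(x) at the point.
f(x) = 3x^2 + 5x - 5
f'(x) = 6x + 5
At x = 1:
f'(1) = 6 * 1 + 5
= 6 + 5
= 11

11


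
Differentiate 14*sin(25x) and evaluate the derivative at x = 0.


Apply the chain rule to differentiate 14*sin(25x):
d/dx [14*sin(25x)]
= 14 * cos(25x) * d/dx(25x)
= 14 * 25 * cos(25x)
= 350 * cos(25x)
Evaluate at x = 0:
= 350 * cos(0)
= 350 * 1
= 350

350


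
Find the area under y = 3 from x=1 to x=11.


The area under a constant function y = 3 is a rectangle.
Width = 11 - 1 = 10
Height = 3
Area = width * height
= 10 * 3
= 30

30


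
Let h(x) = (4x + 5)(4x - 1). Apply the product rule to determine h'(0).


Let u(x) = 4x + 5 and v(x) = 4x - 1
u'(x) = 4
v'(x) = 4
Product rule: h'(x) = u'(x)*v(x) + u(x)*v'(x)
= 4 * (4x - 1) + (4x + 5) * 4
At x = 0:
u(0) = 4 * 0 + 5 = 5
v(0) = 4 * 0 - 1 = -1
h'(0) = 4 * (-1) + 5 * 4
= -4 + 20
= 16

16


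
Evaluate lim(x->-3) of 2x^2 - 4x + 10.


Since polynomials are continuous, we use direct substitution.
lim(x->-3) of 2x^2 - 4x + 10
= 2 * (-3)^2 - 4 * (-3) + 10
= 18 + 12 + 10
= 40

40


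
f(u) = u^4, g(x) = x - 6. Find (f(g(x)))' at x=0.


Using the chain rule: (f(g(x)))' = f'(g(x)) * g'(x)
First, find g(0):
g(0) = 1 * 0 - 6 = -6
Next, f'(u) = 4u^3
And g'(x) = 1
So f'(g(0)) * g'(0)
= 4 * (-6)^3 * 1
= 4 * (-216) * 1
= -864

-864


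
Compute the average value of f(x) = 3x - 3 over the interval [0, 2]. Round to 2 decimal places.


Average value = 1/(b-a) * integral from a to b of f(x) dx
First compute the integral of 3x - 3:
F(x) = (3/2)x^2 - 3x
F(2) = 3/2 * 4 - 3 * 2 = 0
F(0) = 3/2 * 0 - 3 * 0 = 0
Integral = 0 - 0 = 0
Average = 0 / (2 - 0) = 0 / 2
= 0 = 0.00

0.00


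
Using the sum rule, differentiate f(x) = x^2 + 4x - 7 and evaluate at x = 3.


Differentiate term by term using power and sum rules:
f(x) = x^2 + 4x - 7
f'(x) = 2x + 4
Substitute x = 3:
f'(3) = 2 * 3 + 4
= 6 + 4
= 10

10


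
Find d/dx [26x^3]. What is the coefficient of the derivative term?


We apply the power rule: d/dx [ax^n] = a*n * x^(n-1)
d/dx [26x^3]
= 26 * 3 * x^(3-1)
= 78x^2
The coefficient is 78

78


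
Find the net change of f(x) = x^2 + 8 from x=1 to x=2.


Net change = f(b) - f(a)
f(x) = x^2 + 8
Compute f(2):
f(2) = 1 * 2^2 + 0 * 2 + 8
= 4 + 0 + 8
= 12
Compute f(1):
f(1) = 1 * 1^2 + 0 * 1 + 8
= 1 + 0 + 8
= 9
Net change = 12 - 9 = 3

3


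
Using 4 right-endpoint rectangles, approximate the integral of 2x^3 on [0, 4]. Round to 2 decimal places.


Right Riemann sum uses right endpoints of each subinterval.
Interval: [0, 4], n = 4
dx = (4 - 0) / 4 = 1
Right endpoints: [1, 2, 3, 4]
f values: [2, 16, 54, 128]
Sum = dx * (sum of f values)
= 1 * 200
= 200 = 200.00

200.00


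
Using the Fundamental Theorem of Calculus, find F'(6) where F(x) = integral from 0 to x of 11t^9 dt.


By the Fundamental Theorem of Calculus (Part 1):
If F(x) = integral from 0 to x of f(t) dt, then F'(x) = f(x)
Here f(t) = 11t^9
So F'(x) = 11x^9
Evaluate at x = 6:
F'(6) = 11 * 6^9
= 11 * 10077696
= 110854656

110854656


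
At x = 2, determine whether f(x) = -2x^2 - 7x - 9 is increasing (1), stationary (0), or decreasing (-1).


Compute f'(x) to determine behavior:
f'(x) = -4x - 7
f'(2) = -4 * 2 - 7
= -8 - 7
= -15
Since f'(2) < 0, the function is decreasing (-1)

-1


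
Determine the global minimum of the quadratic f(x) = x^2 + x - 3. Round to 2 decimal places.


For a quadratic f(x) = ax^2 + bx + c with a > 0, the minimum is at the vertex.
Vertex x-coordinate: x = -b/(2a)
x = -(1) / (2 * 1)
x = -1/2
Substitute back to find the minimum value:
f(-1/2) = 1 * (-1/2)^2 + 1 * (-1/2) - 3
= 1/4 - 1/2 - 3
= -13/4 = -3.25

-3.25


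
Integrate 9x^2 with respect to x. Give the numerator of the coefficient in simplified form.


Apply the power rule for integration:
integral of ax^n dx = a/(n+1) * x^(n+1) + C
integral of 9x^2 dx
= 9/3 * x^3 + C
= 3 * x^3 + C
The coefficient in lowest terms is 3 = 3/1, so its numerator is 3

3


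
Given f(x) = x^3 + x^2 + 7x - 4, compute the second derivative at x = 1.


First derivative:
f'(x) = 3x^2 + 2x + 7
Second derivative:
f''(x) = 6x + 2
Substitute x = 1:
f''(1) = 6 * 1 + 2
= 6 + 2
= 8

8


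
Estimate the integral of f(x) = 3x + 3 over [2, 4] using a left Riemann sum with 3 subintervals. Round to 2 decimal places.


Left Riemann sum uses left endpoints of each subinterval.
Interval: [2, 4], n = 3
dx = (4 - 2) / 3 = 2/3
Left endpoints: [2, 8/3, 10/3]
f values: [9, 11, 13]
Sum = dx * (sum of f values)
= 2/3 * 33
= 22 = 22.00

22.00


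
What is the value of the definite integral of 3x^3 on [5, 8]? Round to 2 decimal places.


Find the antiderivative of 3x^3:
F(x) = 3/4 * x^4
Apply the Fundamental Theorem of Calculus:
F(8) - F(5)
= 3/4 * 8^4 - 3/4 * 5^4
= 3/4 * (4096 - 625)
= 3/4 * 3471
= 10413/4 = 2603.25

2603.25


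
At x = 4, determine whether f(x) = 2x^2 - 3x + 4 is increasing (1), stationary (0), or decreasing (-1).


Compute f'(x) to determine behavior:
f'(x) = 4x - 3
f'(4) = 4 * 4 - 3
= 16 - 3
= 13
Since f'(4) > 0, the function is increasing (1)

1


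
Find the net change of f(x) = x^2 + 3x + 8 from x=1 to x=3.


Net change = f(b) - f(a)
f(x) = x^2 + 3x + 8
Compute f(3):
f(3) = 1 * 3^2 + 3 * 3 + 8
= 9 + 9 + 8
= 26
Compute f(1):
f(1) = 1 * 1^2 + 3 * 1 + 8
= 1 + 3 + 8
= 12
Net change = 26 - 12 = 14

14


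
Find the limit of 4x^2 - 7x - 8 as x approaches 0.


Since polynomials are continuous, we use direct substitution.
lim(x->0) of 4x^2 - 7x - 8
= 4 * 0^2 - 7 * 0 - 8
= 0 + 0 - 8
= -8

-8


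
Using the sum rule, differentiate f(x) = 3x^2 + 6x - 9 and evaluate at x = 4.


Differentiate term by term using power and sum rules:
f(x) = 3x^2 + 6x - 9
f'(x) = 6x + 6
Substitute x = 4:
f'(4) = 6 * 4 + 6
= 24 + 6
= 30

30


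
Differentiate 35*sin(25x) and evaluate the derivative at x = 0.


Apply the chain rule to differentiate 35*sin(25x):
d/dx [35*sin(25x)]
= 35 * cos(25x) * d/dx(25x)
= 35 * 25 * cos(25x)
= 875 * cos(25x)
Evaluate at x = 0:
= 875 * cos(0)
= 875 * 1
= 875

875


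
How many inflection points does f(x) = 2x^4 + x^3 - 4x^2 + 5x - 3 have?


Inflection points occur where f''(x) = 0 and concavity changes.
f(x) = 2x^4 + x^3 - 4x^2 + 5x - 3
f'(x) = 8x^3 + 3x^2 - 8x + 5
f''(x) = 24x^2 + 6x - 8
This is a quadratic in x. Use the discriminant to count real roots.
Discriminant = (6)^2 - 4 * 24 * (-8)
= 36 - (-768)
= 804
Since discriminant > 0, f''(x) = 0 has 2 distinct real solutions.
A quadratic with two distinct real roots changes sign at each root, so concavity changes at both.
Number of inflection points: 2

2


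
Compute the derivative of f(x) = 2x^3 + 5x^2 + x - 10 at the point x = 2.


Differentiate f(x) = 2x^3 + 5x^2 + x - 10 term by term:
f'(x) = 6x^2 + 10x + 1
Substitute x = 2:
f'(2) = 6 * 2^2 + 10 * 2 + 1
= 24 + 20 + 1
= 45

45


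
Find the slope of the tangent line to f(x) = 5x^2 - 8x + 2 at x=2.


The slope of the tangent line equals f'(x) at the point.
f(x) = 5x^2 - 8x + 2
f'(x) = 10x - 8
At x = 2:
f'(2) = 10 * 2 - 8
= 20 - 8
= 12

12


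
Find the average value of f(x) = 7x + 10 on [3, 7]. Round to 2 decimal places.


Average value = 1/(b-a) * integral from a to b of f(x) dx
First compute the integral of 7x + 10:
F(x) = (7/2)x^2 + 10x
F(7) = 7/2 * 49 + 10 * 7 = 483/2
F(3) = 7/2 * 9 + 10 * 3 = 123/2
Integral = 483/2 - 123/2 = 180
Average = 180 / (7 - 3) = 180 / 4
= 45 = 45.00

45.00


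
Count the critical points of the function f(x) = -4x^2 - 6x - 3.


Find where f'(x) = 0:
f'(x) = -8x - 6
Set f'(x) = 0:
-8x - 6 = 0
x = 6 / (-8) = -3/4
This is a linear equation in x, so there is exactly one solution.
Number of critical points: 1

1


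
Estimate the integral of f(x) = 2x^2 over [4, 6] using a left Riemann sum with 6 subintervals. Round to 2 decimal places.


Left Riemann sum uses left endpoints of each subinterval.
Interval: [4, 6], n = 6
dx = (6 - 4) / 6 = 1/3
Left endpoints: [4, 13/3, 14/3, 5, 16/3, 17/3]
f values: [32, 338/9, 392/9, 50, 512/9, 578/9]
Sum = dx * (sum of f values)
= 1/3 * 2558/9
= 2558/27 ≈ 94.74

94.74


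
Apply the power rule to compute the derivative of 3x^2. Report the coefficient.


We apply the power rule: d/dx [ax^n] = a*n * x^(n-1)
d/dx [3x^2]
= 3 * 2 * x^(2-1)
= 6x
The coefficient is 6

6


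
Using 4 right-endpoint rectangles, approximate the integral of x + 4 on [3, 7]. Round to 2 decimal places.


Right Riemann sum uses right endpoints of each subinterval.
Interval: [3, 7], n = 4
dx = (7 - 3) / 4 = 1
Right endpoints: [4, 5, 6, 7]
f values: [8, 9, 10, 11]
Sum = dx * (sum of f values)
= 1 * 38
= 38 = 38.00

38.00


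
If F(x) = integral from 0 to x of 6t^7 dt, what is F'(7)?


By the Fundamental Theorem of Calculus (Part 1):
If F(x) = integral from 0 to x of f(t) dt, then F'(x) = f(x)
Here f(t) = 6t^7
So F'(x) = 6x^7
Evaluate at x = 7:
F'(7) = 6 * 7^7
= 6 * 823543
= 4941258

4941258


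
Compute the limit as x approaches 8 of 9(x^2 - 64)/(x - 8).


Direct substitution gives 0/0, so we factor the numerator.
Factor: 9(x^2 - 64) = 9 * (x - 8)(x + 8)
Cancel the common factor (x - 8):
9(x^2 - 64)/(x - 8) = 9 * (x + 8)
Now substitute x = 8:
= 9 * (8 + 8) = 144

144


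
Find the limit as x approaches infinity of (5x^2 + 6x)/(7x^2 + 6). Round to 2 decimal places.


For limits at infinity with equal-degree polynomials,
we compare leading coefficients.
Numerator leading term: 5x^2
Denominator leading term: 7x^2
Divide both by x^2:
lim = (5 + 6/x) / (7 + 6/x^2)
As x -> infinity, the 1/x and 1/x^2 terms vanish:
= 5/7 ≈ 0.71

0.71


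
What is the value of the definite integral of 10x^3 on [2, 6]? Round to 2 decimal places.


Find the antiderivative of 10x^3:
F(x) = 10/4 * x^4
Apply the Fundamental Theorem of Calculus:
F(6) - F(2)
= 10/4 * 6^4 - 10/4 * 2^4
= 10/4 * (1296 - 16)
= 10/4 * 1280
= 3200 = 3200.00

3200.00


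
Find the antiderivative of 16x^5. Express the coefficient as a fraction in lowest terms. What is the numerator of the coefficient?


Apply the power rule for integration:
integral of ax^n dx = a/(n+1) * x^(n+1) + C
integral of 16x^5 dx
= 16/6 * x^6 + C
= 8/3 * x^6 + C
The coefficient in lowest terms is 8/3, and its numerator is 8

8


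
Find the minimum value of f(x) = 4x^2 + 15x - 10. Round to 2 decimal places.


For a quadratic f(x) = ax^2 + bx + c with a > 0, the minimum is at the vertex.
Vertex x-coordinate: x = -b/(2a)
x = -(15) / (2 * 4)
x = -15/8
Substitute back to find the minimum value:
f(-15/8) = 4 * (-15/8)^2 + 15 * (-15/8) - 10
= 225/16 - 225/8 - 10
= -385/16 ≈ -24.06

-24.06


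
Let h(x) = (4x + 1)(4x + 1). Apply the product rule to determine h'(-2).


Let u(x) = 4x + 1 and v(x) = 4x + 1
u'(x) = 4
v'(x) = 4
Product rule: h'(x) = u'(x)*v(x) + u(x)*v'(x)
= 4 * (4x + 1) + (4x + 1) * 4
At x = -2:
u(-2) = 4 * (-2) + 1 = -7
v(-2) = 4 * (-2) + 1 = -7
h'(-2) = 4 * (-7) + (-7) * 4
= -28 - 28
= -56

-56


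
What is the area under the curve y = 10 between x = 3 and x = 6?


The area under a constant function y = 10 is a rectangle.
Width = 6 - 3 = 3
Height = 10
Area = width * height
= 3 * 10
= 30

30


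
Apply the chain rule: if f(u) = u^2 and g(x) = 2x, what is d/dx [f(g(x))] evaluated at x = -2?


Using the chain rule: (f(g(x)))' = f'(g(x)) * g'(x)
First, find g(-2):
g(-2) = 2 * (-2) + 0 = -4
Next, f'(u) = 2u
And g'(x) = 2
So f'(g(-2)) * g'(-2)
= 2 * (-4) * 2
= -16

-16


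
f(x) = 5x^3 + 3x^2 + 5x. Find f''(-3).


First derivative:
f'(x) = 15x^2 + 6x + 5
Second derivative:
f''(x) = 30x + 6
Substitute x = -3:
f''(-3) = 30 * (-3) + 6
= -90 + 6
= -84

-84


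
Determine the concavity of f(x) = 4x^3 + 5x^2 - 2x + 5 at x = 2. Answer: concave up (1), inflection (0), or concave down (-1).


Concavity is determined by the sign of f''(x).
f(x) = 4x^3 + 5x^2 - 2x + 5
f'(x) = 12x^2 + 10x - 2
f''(x) = 24x + 10
f''(2) = 24 * 2 + 10
= 48 + 10
= 58
Since f''(2) > 0, the function is concave up (1)

1


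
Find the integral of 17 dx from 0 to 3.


The integral of a constant k over [a, b] equals k * (b - a).
integral from 0 to 3 of 17 dx
= 17 * (3 - 0)
= 17 * 3
= 51

51


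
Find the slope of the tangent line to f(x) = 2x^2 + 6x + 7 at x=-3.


The slope of the tangent line equals f'(x) at the point.
f(x) = 2x^2 + 6x + 7
f'(x) = 4x + 6
At x = -3:
f'(-3) = 4 * (-3) + 6
= -12 + 6
= -6

-6


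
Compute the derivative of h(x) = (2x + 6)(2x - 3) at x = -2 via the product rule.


Let u(x) = 2x + 6 and v(x) = 2x - 3
u'(x) = 2
v'(x) = 2
Product rule: h'(x) = u'(x)*v(x) + u(x)*v'(x)
= 2 * (2x - 3) + (2x + 6) * 2
At x = -2:
u(-2) = 2 * (-2) + 6 = 2
v(-2) = 2 * (-2) - 3 = -7
h'(-2) = 2 * (-7) + 2 * 2
= -14 + 4
= -10

-10


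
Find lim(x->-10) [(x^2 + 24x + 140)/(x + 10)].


Direct substitution gives 0/0, so we factor the numerator.
Factor: (x^2 + 24x + 140) = (x + 10)(x + 14)
Cancel the common factor (x + 10):
(x^2 + 24x + 140)/(x + 10) = (x + 14)
Now substitute x = -10:
= (-10) - (-14) = 4

4


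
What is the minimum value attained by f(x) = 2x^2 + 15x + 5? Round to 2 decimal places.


For a quadratic f(x) = ax^2 + bx + c with a > 0, the minimum is at the vertex.
Vertex x-coordinate: x = -b/(2a)
x = -(15) / (2 * 2)
x = -15/4
Substitute back to find the minimum value:
f(-15/4) = 2 * (-15/4)^2 + 15 * (-15/4) + 5
= 225/8 - 225/4 + 5
= -185/8 ≈ -23.13

-23.13


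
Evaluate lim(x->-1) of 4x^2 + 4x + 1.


Since polynomials are continuous, we use direct substitution.
lim(x->-1) of 4x^2 + 4x + 1
= 4 * (-1)^2 + 4 * (-1) + 1
= 4 - 4 + 1
= 1

1


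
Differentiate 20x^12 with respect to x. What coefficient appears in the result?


We apply the power rule: d/dx [ax^n] = a*n * x^(n-1)
d/dx [20x^12]
= 20 * 12 * x^(12-1)
= 240x^11
The coefficient is 240

240


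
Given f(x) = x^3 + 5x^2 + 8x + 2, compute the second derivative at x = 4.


First derivative:
f'(x) = 3x^2 + 10x + 8
Second derivative:
f''(x) = 6x + 10
Substitute x = 4:
f''(4) = 6 * 4 + 10
= 24 + 10
= 34

34


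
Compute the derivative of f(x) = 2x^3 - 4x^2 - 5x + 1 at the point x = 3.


Differentiate f(x) = 2x^3 - 4x^2 - 5x + 1 term by term:
f'(x) = 6x^2 - 8x - 5
Substitute x = 3:
f'(3) = 6 * 3^2 - 8 * 3 - 5
= 54 - 24 - 5
= 25

25


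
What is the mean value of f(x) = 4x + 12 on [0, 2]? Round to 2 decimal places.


Average value = 1/(b-a) * integral from a to b of f(x) dx
First compute the integral of 4x + 12:
F(x) = 2x^2 + 12x
F(2) = 2 * 4 + 12 * 2 = 32
F(0) = 2 * 0 + 12 * 0 = 0
Integral = 32 - 0 = 32
Average = 32 / (2 - 0) = 32 / 2
= 16 = 16.00

16.00


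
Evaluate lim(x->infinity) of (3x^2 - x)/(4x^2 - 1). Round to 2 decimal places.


For limits at infinity with equal-degree polynomials,
we compare leading coefficients.
Numerator leading term: 3x^2
Denominator leading term: 4x^2
Divide both by x^2:
lim = (3 - 1/x) / (4 - 1/x^2)
As x -> infinity, the 1/x and 1/x^2 terms vanish:
= 3/4 = 0.75

0.75


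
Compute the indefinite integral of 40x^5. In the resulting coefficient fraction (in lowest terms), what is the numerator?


Apply the power rule for integration:
integral of ax^n dx = a/(n+1) * x^(n+1) + C
integral of 40x^5 dx
= 40/6 * x^6 + C
= 20/3 * x^6 + C
The coefficient in lowest terms is 20/3, and its numerator is 20

20


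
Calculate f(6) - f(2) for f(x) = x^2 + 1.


Net change = f(b) - f(a)
f(x) = x^2 + 1
Compute f(6):
f(6) = 1 * 6^2 + 0 * 6 + 1
= 36 + 0 + 1
= 37
Compute f(2):
f(2) = 1 * 2^2 + 0 * 2 + 1
= 4 + 0 + 1
= 5
Net change = 37 - 5 = 32

32


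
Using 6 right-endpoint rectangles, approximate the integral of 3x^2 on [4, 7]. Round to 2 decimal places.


Right Riemann sum uses right endpoints of each subinterval.
Interval: [4, 7], n = 6
dx = (7 - 4) / 6 = 1/2
Right endpoints: [9/2, 5, 11/2, 6, 13/2, 7]
f values: [243/4, 75, 363/4, 108, 507/4, 147]
Sum = dx * (sum of f values)
= 1/2 * 2433/4
= 2433/8 ≈ 304.13

304.13


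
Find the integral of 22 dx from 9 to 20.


The integral of a constant k over [a, b] equals k * (b - a).
integral from 9 to 20 of 22 dx
= 22 * (20 - 9)
= 22 * 11
= 242

242


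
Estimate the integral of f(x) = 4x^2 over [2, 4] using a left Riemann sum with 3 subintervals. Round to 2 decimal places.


Left Riemann sum uses left endpoints of each subinterval.
Interval: [2, 4], n = 3
dx = (4 - 2) / 3 = 2/3
Left endpoints: [2, 8/3, 10/3]
f values: [16, 256/9, 400/9]
Sum = dx * (sum of f values)
= 2/3 * 800/9
= 1600/27 ≈ 59.26

59.26


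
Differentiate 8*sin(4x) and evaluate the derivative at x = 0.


Apply the chain rule to differentiate 8*sin(4x):
d/dx [8*sin(4x)]
= 8 * cos(4x) * d/dx(4x)
= 8 * 4 * cos(4x)
= 32 * cos(4x)
Evaluate at x = 0:
= 32 * cos(0)
= 32 * 1
= 32

32


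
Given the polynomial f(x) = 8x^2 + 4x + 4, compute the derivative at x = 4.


Differentiate term by term using power and sum rules:
f(x) = 8x^2 + 4x + 4
f'(x) = 16x + 4
Substitute x = 4:
f'(4) = 16 * 4 + 4
= 64 + 4
= 68

68


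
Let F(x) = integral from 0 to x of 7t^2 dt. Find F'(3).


By the Fundamental Theorem of Calculus (Part 1):
If F(x) = integral from 0 to x of f(t) dt, then F'(x) = f(x)
Here f(t) = 7t^2
So F'(x) = 7x^2
Evaluate at x = 3:
F'(3) = 7 * 3^2
= 7 * 9
= 63

63


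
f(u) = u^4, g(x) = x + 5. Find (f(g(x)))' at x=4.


Using the chain rule: (f(g(x)))' = f'(g(x)) * g'(x)
First, find g(4):
g(4) = 1 * 4 + 5 = 9
Next, f'(u) = 4u^3
And g'(x) = 1
So f'(g(4)) * g'(4)
= 4 * 9^3 * 1
= 4 * 729 * 1
= 2916

2916


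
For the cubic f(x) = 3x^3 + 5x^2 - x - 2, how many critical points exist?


Find where f'(x) = 0:
f(x) = 3x^3 + 5x^2 - x - 2
f'(x) = 9x^2 + 10x - 1
This is a quadratic in x. Use the discriminant to count real roots.
Discriminant = (10)^2 - 4 * 9 * (-1)
= 100 - (-36)
= 136
Since discriminant > 0, f'(x) = 0 has 2 real solutions.
Number of critical points: 2

2


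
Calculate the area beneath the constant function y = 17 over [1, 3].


The area under a constant function y = 17 is a rectangle.
Width = 3 - 1 = 2
Height = 17
Area = width * height
= 2 * 17
= 34

34


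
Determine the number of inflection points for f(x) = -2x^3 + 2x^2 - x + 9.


Inflection points occur where f''(x) = 0 and concavity changes.
f(x) = -2x^3 + 2x^2 - x + 9
f'(x) = -6x^2 + 4x - 1
f''(x) = -12x + 4
Set f''(x) = 0:
-12x + 4 = 0
x = -4 / (-12) = 1/3
Since f''(x) is linear (degree 1), it changes sign at this point.
Therefore there is exactly 1 inflection point.

1


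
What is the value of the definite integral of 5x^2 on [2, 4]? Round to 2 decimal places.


Find the antiderivative of 5x^2:
F(x) = 5/3 * x^3
Apply the Fundamental Theorem of Calculus:
F(4) - F(2)
= 5/3 * 4^3 - 5/3 * 2^3
= 5/3 * (64 - 8)
= 5/3 * 56
= 280/3 ≈ 93.33

93.33


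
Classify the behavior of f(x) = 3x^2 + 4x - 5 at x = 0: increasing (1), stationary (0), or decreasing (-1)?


Compute f'(x) to determine behavior:
f'(x) = 6x + 4
f'(0) = 6 * 0 + 4
= 0 + 4
= 4
Since f'(0) > 0, the function is increasing (1)

1


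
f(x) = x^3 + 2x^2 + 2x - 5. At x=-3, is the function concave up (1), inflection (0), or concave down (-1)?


Concavity is determined by the sign of f''(x).
f(x) = x^3 + 2x^2 + 2x - 5
f'(x) = 3x^2 + 4x + 2
f''(x) = 6x + 4
f''(-3) = 6 * (-3) + 4
= -18 + 4
= -14
Since f''(-3) < 0, the function is concave down (-1)

-1


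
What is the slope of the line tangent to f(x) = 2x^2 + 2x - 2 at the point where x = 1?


The slope of the tangent line equals f'(x) at the point.
f(x) = 2x^2 + 2x - 2
f'(x) = 4x + 2
At x = 1:
f'(1) = 4 * 1 + 2
= 4 + 2
= 6

6


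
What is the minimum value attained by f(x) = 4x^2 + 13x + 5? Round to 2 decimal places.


For a quadratic f(x) = ax^2 + bx + c with a > 0, the minimum is at the vertex.
Vertex x-coordinate: x = -b/(2a)
x = -(13) / (2 * 4)
x = -13/8
Substitute back to find the minimum value:
f(-13/8) = 4 * (-13/8)^2 + 13 * (-13/8) + 5
= 169/16 - 169/8 + 5
= -89/16 ≈ -5.56

-5.56


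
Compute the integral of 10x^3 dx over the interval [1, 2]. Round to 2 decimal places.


Find the antiderivative of 10x^3:
F(x) = 10/4 * x^4
Apply the Fundamental Theorem of Calculus:
F(2) - F(1)
= 10/4 * 2^4 - 10/4 * 1^4
= 10/4 * (16 - 1)
= 10/4 * 15
= 75/2 = 37.50

37.50


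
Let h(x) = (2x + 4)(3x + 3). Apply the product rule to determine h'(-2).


Let u(x) = 2x + 4 and v(x) = 3x + 3
u'(x) = 2
v'(x) = 3
Product rule: h'(x) = u'(x)*v(x) + u(x)*v'(x)
= 2 * (3x + 3) + (2x + 4) * 3
At x = -2:
u(-2) = 2 * (-2) + 4 = 0
v(-2) = 3 * (-2) + 3 = -3
h'(-2) = 2 * (-3) + 0 * 3
= -6 + 0
= -6

-6


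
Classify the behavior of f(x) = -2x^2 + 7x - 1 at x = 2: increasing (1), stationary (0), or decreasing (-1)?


Compute f'(x) to determine behavior:
f'(x) = -4x + 7
f'(2) = -4 * 2 + 7
= -8 + 7
= -1
Since f'(2) < 0, the function is decreasing (-1)

-1


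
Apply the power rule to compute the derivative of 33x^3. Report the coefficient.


We apply the power rule: d/dx [ax^n] = a*n * x^(n-1)
d/dx [33x^3]
= 33 * 3 * x^(3-1)
= 99x^2
The coefficient is 99

99


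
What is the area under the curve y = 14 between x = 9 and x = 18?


The area under a constant function y = 14 is a rectangle.
Width = 18 - 9 = 9
Height = 14
Area = width * height
= 9 * 14
= 126

126


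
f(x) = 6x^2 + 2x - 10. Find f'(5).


Differentiate term by term using power and sum rules:
f(x) = 6x^2 + 2x - 10
f'(x) = 12x + 2
Substitute x = 5:
f'(5) = 12 * 5 + 2
= 60 + 2
= 62

62


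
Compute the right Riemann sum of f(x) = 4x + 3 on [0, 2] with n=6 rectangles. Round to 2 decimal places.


Right Riemann sum uses right endpoints of each subinterval.
Interval: [0, 2], n = 6
dx = (2 - 0) / 6 = 1/3
Right endpoints: [1/3, 2/3, 1, 4/3, 5/3, 2]
f values: [13/3, 17/3, 7, 25/3, 29/3, 11]
Sum = dx * (sum of f values)
= 1/3 * 46
= 46/3 ≈ 15.33

15.33


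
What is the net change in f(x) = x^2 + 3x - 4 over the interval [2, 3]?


Net change = f(b) - f(a)
f(x) = x^2 + 3x - 4
Compute f(3):
f(3) = 1 * 3^2 + 3 * 3 - 4
= 9 + 9 - 4
= 14
Compute f(2):
f(2) = 1 * 2^2 + 3 * 2 - 4
= 4 + 6 - 4
= 6
Net change = 14 - 6 = 8

8


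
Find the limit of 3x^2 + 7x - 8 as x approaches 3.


Since polynomials are continuous, we use direct substitution.
lim(x->3) of 3x^2 + 7x - 8
= 3 * 3^2 + 7 * 3 - 8
= 27 + 21 - 8
= 40

40


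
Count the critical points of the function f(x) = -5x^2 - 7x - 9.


Find where f'(x) = 0:
f'(x) = -10x - 7
Set f'(x) = 0:
-10x - 7 = 0
x = 7 / (-10) = -7/10
This is a linear equation in x, so there is exactly one solution.
Number of critical points: 1

1


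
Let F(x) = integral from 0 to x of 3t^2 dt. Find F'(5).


By the Fundamental Theorem of Calculus (Part 1):
If F(x) = integral from 0 to x of f(t) dt, then F'(x) = f(x)
Here f(t) = 3t^2
So F'(x) = 3x^2
Evaluate at x = 5:
F'(5) = 3 * 5^2
= 3 * 25
= 75

75


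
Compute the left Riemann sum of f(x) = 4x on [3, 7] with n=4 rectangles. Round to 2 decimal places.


Left Riemann sum uses left endpoints of each subinterval.
Interval: [3, 7], n = 4
dx = (7 - 3) / 4 = 1
Left endpoints: [3, 4, 5, 6]
f values: [12, 16, 20, 24]
Sum = dx * (sum of f values)
= 1 * 72
= 72 = 72.00

72.00


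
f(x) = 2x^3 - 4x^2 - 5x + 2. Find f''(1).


First derivative:
f'(x) = 6x^2 - 8x - 5
Second derivative:
f''(x) = 12x - 8
Substitute x = 1:
f''(1) = 12 * 1 - 8
= 12 - 8
= 4

4


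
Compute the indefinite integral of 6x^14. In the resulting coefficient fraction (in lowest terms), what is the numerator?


Apply the power rule for integration:
integral of ax^n dx = a/(n+1) * x^(n+1) + C
integral of 6x^14 dx
= 6/15 * x^15 + C
= 2/5 * x^15 + C
The coefficient in lowest terms is 2/5, and its numerator is 2

2


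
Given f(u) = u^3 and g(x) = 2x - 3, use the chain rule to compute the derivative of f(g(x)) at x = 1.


Using the chain rule: (f(g(x)))' = f'(g(x)) * g'(x)
First, find g(1):
g(1) = 2 * 1 - 3 = -1
Next, f'(u) = 3u^2
And g'(x) = 2
So f'(g(1)) * g'(1)
= 3 * (-1)^2 * 2
= 3 * 1 * 2
= 6

6


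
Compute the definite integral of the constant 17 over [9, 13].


The integral of a constant k over [a, b] equals k * (b - a).
integral from 9 to 13 of 17 dx
= 17 * (13 - 9)
= 17 * 4
= 68

68


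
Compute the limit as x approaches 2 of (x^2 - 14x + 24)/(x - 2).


Direct substitution gives 0/0, so we factor the numerator.
Factor: (x^2 - 14x + 24) = (x - 2)(x - 12)
Cancel the common factor (x - 2):
(x^2 - 14x + 24)/(x - 2) = (x - 12)
Now substitute x = 2:
= (2) - (12) = -10

-10


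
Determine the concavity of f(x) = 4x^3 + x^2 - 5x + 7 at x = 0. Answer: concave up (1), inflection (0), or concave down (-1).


Concavity is determined by the sign of f''(x).
f(x) = 4x^3 + x^2 - 5x + 7
f'(x) = 12x^2 + 2x - 5
f''(x) = 24x + 2
f''(0) = 24 * 0 + 2
= 0 + 2
= 2
Since f''(0) > 0, the function is concave up (1)

1


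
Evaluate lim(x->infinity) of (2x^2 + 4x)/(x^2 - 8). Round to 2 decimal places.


For limits at infinity with equal-degree polynomials,
we compare leading coefficients.
Numerator leading term: 2x^2
Denominator leading term: x^2
Divide both by x^2:
lim = (2 + 4/x) / (1 - 8/x^2)
As x -> infinity, the 1/x and 1/x^2 terms vanish:
= 2/1 = 2 = 2.00

2.00


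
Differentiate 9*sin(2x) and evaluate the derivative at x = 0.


Apply the chain rule to differentiate 9*sin(2x):
d/dx [9*sin(2x)]
= 9 * cos(2x) * d/dx(2x)
= 9 * 2 * cos(2x)
= 18 * cos(2x)
Evaluate at x = 0:
= 18 * cos(0)
= 18 * 1
= 18

18


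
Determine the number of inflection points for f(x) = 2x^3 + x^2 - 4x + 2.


Inflection points occur where f''(x) = 0 and concavity changes.
f(x) = 2x^3 + x^2 - 4x + 2
f'(x) = 6x^2 + 2x - 4
f''(x) = 12x + 2
Set f''(x) = 0:
12x + 2 = 0
x = -2 / 12 = -1/6
Since f''(x) is linear (degree 1), it changes sign at this point.
Therefore there is exactly 1 inflection point.

1


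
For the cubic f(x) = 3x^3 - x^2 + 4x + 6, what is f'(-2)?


Differentiate f(x) = 3x^3 - x^2 + 4x + 6 term by term:
f'(x) = 9x^2 - 2x + 4
Substitute x = -2:
f'(-2) = 9 * (-2)^2 - 2 * (-2) + 4
= 36 + 4 + 4
= 44

44


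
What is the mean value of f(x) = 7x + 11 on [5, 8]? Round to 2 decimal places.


Average value = 1/(b-a) * integral from a to b of f(x) dx
First compute the integral of 7x + 11:
F(x) = (7/2)x^2 + 11x
F(8) = 7/2 * 64 + 11 * 8 = 312
F(5) = 7/2 * 25 + 11 * 5 = 285/2
Integral = 312 - 285/2 = 339/2
Average = (339/2) / (8 - 5) = (339/2) / 3
= 113/2 = 56.50

56.50


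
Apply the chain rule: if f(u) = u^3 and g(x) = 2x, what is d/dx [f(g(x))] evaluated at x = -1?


Using the chain rule: (f(g(x)))' = f'(g(x)) * g'(x)
First, find g(-1):
g(-1) = 2 * (-1) + 0 = -2
Next, f'(u) = 3u^2
And g'(x) = 2
So f'(g(-1)) * g'(-1)
= 3 * (-2)^2 * 2
= 3 * 4 * 2
= 24

24


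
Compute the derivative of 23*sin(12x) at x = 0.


Apply the chain rule to differentiate 23*sin(12x):
d/dx [23*sin(12x)]
= 23 * cos(12x) * d/dx(12x)
= 23 * 12 * cos(12x)
= 276 * cos(12x)
Evaluate at x = 0:
= 276 * cos(0)
= 276 * 1
= 276

276


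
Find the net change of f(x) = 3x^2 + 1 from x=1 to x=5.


Net change = f(b) - f(a)
f(x) = 3x^2 + 1
Compute f(5):
f(5) = 3 * 5^2 + 0 * 5 + 1
= 75 + 0 + 1
= 76
Compute f(1):
f(1) = 3 * 1^2 + 0 * 1 + 1
= 3 + 0 + 1
= 4
Net change = 76 - 4 = 72

72


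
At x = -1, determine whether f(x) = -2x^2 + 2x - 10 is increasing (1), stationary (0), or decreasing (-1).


Compute f'(x) to determine behavior:
f'(x) = -4x + 2
f'(-1) = -4 * (-1) + 2
= 4 + 2
= 6
Since f'(-1) > 0, the function is increasing (1)

1


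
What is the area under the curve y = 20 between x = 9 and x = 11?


The area under a constant function y = 20 is a rectangle.
Width = 11 - 9 = 2
Height = 20
Area = width * height
= 2 * 20
= 40

40


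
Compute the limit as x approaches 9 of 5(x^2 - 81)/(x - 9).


Direct substitution gives 0/0, so we factor the numerator.
Factor: 5(x^2 - 81) = 5 * (x - 9)(x + 9)
Cancel the common factor (x - 9):
5(x^2 - 81)/(x - 9) = 5 * (x + 9)
Now substitute x = 9:
= 5 * (9 + 9) = 90

90


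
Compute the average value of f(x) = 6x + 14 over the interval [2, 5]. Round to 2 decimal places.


Average value = 1/(b-a) * integral from a to b of f(x) dx
First compute the integral of 6x + 14:
F(x) = 3x^2 + 14x
F(5) = 3 * 25 + 14 * 5 = 145
F(2) = 3 * 4 + 14 * 2 = 40
Integral = 145 - 40 = 105
Average = 105 / (5 - 2) = 105 / 3
= 35 = 35.00

35.00


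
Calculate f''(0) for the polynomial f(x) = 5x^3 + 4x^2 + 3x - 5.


First derivative:
f'(x) = 15x^2 + 8x + 3
Second derivative:
f''(x) = 30x + 8
Substitute x = 0:
f''(0) = 30 * 0 + 8
= 0 + 8
= 8

8


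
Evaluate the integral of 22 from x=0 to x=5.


The integral of a constant k over [a, b] equals k * (b - a).
integral from 0 to 5 of 22 dx
= 22 * (5 - 0)
= 22 * 5
= 110

110


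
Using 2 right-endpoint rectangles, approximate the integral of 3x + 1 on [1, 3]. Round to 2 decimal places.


Right Riemann sum uses right endpoints of each subinterval.
Interval: [1, 3], n = 2
dx = (3 - 1) / 2 = 1
Right endpoints: [2, 3]
f values: [7, 10]
Sum = dx * (sum of f values)
= 1 * 17
= 17 = 17.00

17.00


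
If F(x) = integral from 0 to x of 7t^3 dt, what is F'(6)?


By the Fundamental Theorem of Calculus (Part 1):
If F(x) = integral from 0 to x of f(t) dt, then F'(x) = f(x)
Here f(t) = 7t^3
So F'(x) = 7x^3
Evaluate at x = 6:
F'(6) = 7 * 6^3
= 7 * 216
= 1512

1512


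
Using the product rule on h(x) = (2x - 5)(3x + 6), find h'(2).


Let u(x) = 2x - 5 and v(x) = 3x + 6
u'(x) = 2
v'(x) = 3
Product rule: h'(x) = u'(x)*v(x) + u(x)*v'(x)
= 2 * (3x + 6) + (2x - 5) * 3
At x = 2:
u(2) = 2 * 2 - 5 = -1
v(2) = 3 * 2 + 6 = 12
h'(2) = 2 * 12 + (-1) * 3
= 24 - 3
= 21

21


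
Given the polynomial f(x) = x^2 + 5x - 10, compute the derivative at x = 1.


Differentiate term by term using power and sum rules:
f(x) = x^2 + 5x - 10
f'(x) = 2x + 5
Substitute x = 1:
f'(1) = 2 * 1 + 5
= 2 + 5
= 7

7


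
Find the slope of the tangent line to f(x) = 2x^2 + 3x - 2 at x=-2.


The slope of the tangent line equals f'(x) at the point.
f(x) = 2x^2 + 3x - 2
f'(x) = 4x + 3
At x = -2:
f'(-2) = 4 * (-2) + 3
= -8 + 3
= -5

-5


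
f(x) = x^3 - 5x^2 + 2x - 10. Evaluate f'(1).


Differentiate f(x) = x^3 - 5x^2 + 2x - 10 term by term:
f'(x) = 3x^2 - 10x + 2
Substitute x = 1:
f'(1) = 3 * 1^2 - 10 * 1 + 2
= 3 - 10 + 2
= -5

-5


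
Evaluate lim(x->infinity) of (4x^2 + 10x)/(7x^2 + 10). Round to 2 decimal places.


For limits at infinity with equal-degree polynomials,
we compare leading coefficients.
Numerator leading term: 4x^2
Denominator leading term: 7x^2
Divide both by x^2:
lim = (4 + 10/x) / (7 + 10/x^2)
As x -> infinity, the 1/x and 1/x^2 terms vanish:
= 4/7 ≈ 0.57

0.57


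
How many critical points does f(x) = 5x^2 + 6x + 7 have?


Find where f'(x) = 0:
f'(x) = 10x + 6
Set f'(x) = 0:
10x + 6 = 0
x = -6 / 10 = -3/5
This is a linear equation in x, so there is exactly one solution.
Number of critical points: 1

1


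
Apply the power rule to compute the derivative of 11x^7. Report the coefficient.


We apply the power rule: d/dx [ax^n] = a*n * x^(n-1)
d/dx [11x^7]
= 11 * 7 * x^(7-1)
= 77x^6
The coefficient is 77

77


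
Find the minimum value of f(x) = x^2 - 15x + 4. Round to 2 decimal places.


For a quadratic f(x) = ax^2 + bx + c with a > 0, the minimum is at the vertex.
Vertex x-coordinate: x = -b/(2a)
x = -(-15) / (2 * 1)
x = 15/2
Substitute back to find the minimum value:
f(15/2) = 1 * (15/2)^2 - 15 * (15/2) + 4
= 225/4 - 225/2 + 4
= -209/4 = -52.25

-52.25


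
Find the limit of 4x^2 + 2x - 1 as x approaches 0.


Since polynomials are continuous, we use direct substitution.
lim(x->0) of 4x^2 + 2x - 1
= 4 * 0^2 + 2 * 0 - 1
= 0 + 0 - 1
= -1

-1


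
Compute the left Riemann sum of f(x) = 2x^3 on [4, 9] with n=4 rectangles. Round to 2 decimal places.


Left Riemann sum uses left endpoints of each subinterval.
Interval: [4, 9], n = 4
dx = (9 - 4) / 4 = 5/4
Left endpoints: [4, 21/4, 13/2, 31/4]
f values: [128, 9261/32, 2197/4, 29791/32]
Sum = dx * (sum of f values)
= 5/4 * 15181/8
= 75905/32 ≈ 2372.03

2372.03


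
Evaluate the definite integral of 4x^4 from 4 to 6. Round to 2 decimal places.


Find the antiderivative of 4x^4:
F(x) = 4/5 * x^5
Apply the Fundamental Theorem of Calculus:
F(6) - F(4)
= 4/5 * 6^5 - 4/5 * 4^5
= 4/5 * (7776 - 1024)
= 4/5 * 6752
= 27008/5 = 5401.60

5401.60


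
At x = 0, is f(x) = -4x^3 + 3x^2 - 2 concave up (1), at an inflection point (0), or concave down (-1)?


Concavity is determined by the sign of f''(x).
f(x) = -4x^3 + 3x^2 - 2
f'(x) = -12x^2 + 6x
f''(x) = -24x + 6
f''(0) = -24 * 0 + 6
= 0 + 6
= 6
Since f''(0) > 0, the function is concave up (1)

1


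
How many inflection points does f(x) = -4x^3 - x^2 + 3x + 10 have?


Inflection points occur where f''(x) = 0 and concavity changes.
f(x) = -4x^3 - x^2 + 3x + 10
f'(x) = -12x^2 - 2x + 3
f''(x) = -24x - 2
Set f''(x) = 0:
-24x - 2 = 0
x = 2 / (-24) = -1/12
Since f''(x) is linear (degree 1), it changes sign at this point.
Therefore there is exactly 1 inflection point.

1


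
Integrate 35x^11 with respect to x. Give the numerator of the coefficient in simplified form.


Apply the power rule for integration:
integral of ax^n dx = a/(n+1) * x^(n+1) + C
integral of 35x^11 dx
= 35/12 * x^12 + C
The coefficient in lowest terms is 35/12, and its numerator is 35

35


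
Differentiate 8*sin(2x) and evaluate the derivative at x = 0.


Apply the chain rule to differentiate 8*sin(2x):
d/dx [8*sin(2x)]
= 8 * cos(2x) * d/dx(2x)
= 8 * 2 * cos(2x)
= 16 * cos(2x)
Evaluate at x = 0:
= 16 * cos(0)
= 16 * 1
= 16

16


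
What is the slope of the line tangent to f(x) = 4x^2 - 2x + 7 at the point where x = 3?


The slope of the tangent line equals f'(x) at the point.
f(x) = 4x^2 - 2x + 7
f'(x) = 8x - 2
At x = 3:
f'(3) = 8 * 3 - 2
= 24 - 2
= 22

22


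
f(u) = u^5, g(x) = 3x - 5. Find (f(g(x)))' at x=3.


Using the chain rule: (f(g(x)))' = f'(g(x)) * g'(x)
First, find g(3):
g(3) = 3 * 3 - 5 = 4
Next, f'(u) = 5u^4
And g'(x) = 3
So f'(g(3)) * g'(3)
= 5 * 4^4 * 3
= 5 * 256 * 3
= 3840

3840


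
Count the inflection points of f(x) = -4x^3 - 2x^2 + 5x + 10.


Inflection points occur where f''(x) = 0 and concavity changes.
f(x) = -4x^3 - 2x^2 + 5x + 10
f'(x) = -12x^2 - 4x + 5
f''(x) = -24x - 4
Set f''(x) = 0:
-24x - 4 = 0
x = 4 / (-24) = -1/6
Since f''(x) is linear (degree 1), it changes sign at this point.
Therefore there is exactly 1 inflection point.

1


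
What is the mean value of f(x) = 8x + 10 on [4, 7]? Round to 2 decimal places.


Average value = 1/(b-a) * integral from a to b of f(x) dx
First compute the integral of 8x + 10:
F(x) = 4x^2 + 10x
F(7) = 4 * 49 + 10 * 7 = 266
F(4) = 4 * 16 + 10 * 4 = 104
Integral = 266 - 104 = 162
Average = 162 / (7 - 4) = 162 / 3
= 54 = 54.00

54.00


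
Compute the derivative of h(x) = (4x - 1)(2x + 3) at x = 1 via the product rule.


Let u(x) = 4x - 1 and v(x) = 2x + 3
u'(x) = 4
v'(x) = 2
Product rule: h'(x) = u'(x)*v(x) + u(x)*v'(x)
= 4 * (2x + 3) + (4x - 1) * 2
At x = 1:
u(1) = 4 * 1 - 1 = 3
v(1) = 2 * 1 + 3 = 5
h'(1) = 4 * 5 + 3 * 2
= 20 + 6
= 26

26


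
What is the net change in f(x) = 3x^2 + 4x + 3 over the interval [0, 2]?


Net change = f(b) - f(a)
f(x) = 3x^2 + 4x + 3
Compute f(2):
f(2) = 3 * 2^2 + 4 * 2 + 3
= 12 + 8 + 3
= 23
Compute f(0):
f(0) = 3 * 0^2 + 4 * 0 + 3
= 0 + 0 + 3
= 3
Net change = 23 - 3 = 20

20


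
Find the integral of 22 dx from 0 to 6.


The integral of a constant k over [a, b] equals k * (b - a).
integral from 0 to 6 of 22 dx
= 22 * (6 - 0)
= 22 * 6
= 132

132


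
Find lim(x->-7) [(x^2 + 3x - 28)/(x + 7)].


Direct substitution gives 0/0, so we factor the numerator.
Factor: (x^2 + 3x - 28) = (x + 7)(x - 4)
Cancel the common factor (x + 7):
(x^2 + 3x - 28)/(x + 7) = (x - 4)
Now substitute x = -7:
= (-7) - (4) = -11

-11


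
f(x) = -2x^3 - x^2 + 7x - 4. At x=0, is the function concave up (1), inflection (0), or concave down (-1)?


Concavity is determined by the sign of f''(x).
f(x) = -2x^3 - x^2 + 7x - 4
f'(x) = -6x^2 - 2x + 7
f''(x) = -12x - 2
f''(0) = -12 * 0 - 2
= 0 - 2
= -2
Since f''(0) < 0, the function is concave down (-1)

-1
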